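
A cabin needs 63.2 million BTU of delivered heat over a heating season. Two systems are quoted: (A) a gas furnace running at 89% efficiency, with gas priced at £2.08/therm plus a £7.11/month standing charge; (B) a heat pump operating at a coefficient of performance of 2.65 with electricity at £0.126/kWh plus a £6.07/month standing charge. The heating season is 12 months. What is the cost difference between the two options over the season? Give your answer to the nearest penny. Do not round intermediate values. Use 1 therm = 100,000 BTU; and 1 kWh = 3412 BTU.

Heat load = 63.2 × 10⁶ BTU = 63,200,000 BTU
Gas: input = 63,200,000 / 0.89 = 71,011,236 BTU = 710.1 therm → 710.1 × £2.08 = £1,477.03; + 12 × £7.11 standing = £1,562.35
Heat pump: 63,200,000 BTU / 3412 = 18,520 kWh heat; / 2.65 = 6,990 kWh in → × £0.126 = £880.71; + 12 × £6.07 standing = £953.55
Difference = |£1,562.35 − £953.55| = £608.80

£608.80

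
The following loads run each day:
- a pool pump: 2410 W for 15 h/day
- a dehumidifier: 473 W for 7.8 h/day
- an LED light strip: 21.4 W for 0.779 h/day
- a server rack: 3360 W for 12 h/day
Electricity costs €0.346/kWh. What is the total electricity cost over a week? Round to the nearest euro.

€194

pool pump: 2410 W × 15 h × 7 d = 253,050 Wh = 253.1 kWh
dehumidifier: 473 W × 7.8 h × 7 d = 25,826 Wh = 25.83 kWh
LED light strip: 21.4 W × 0.779 h × 7 d = 117 Wh = 0.1167 kWh
server rack: 3360 W × 12 h × 7 d = 282,240 Wh = 282.2 kWh
Total energy = 253.1 + 25.83 + 0.1167 + 282.2 = 561.2 kWh
Cost = 561.2 kWh × €0.346 = €194.19 ≈ €194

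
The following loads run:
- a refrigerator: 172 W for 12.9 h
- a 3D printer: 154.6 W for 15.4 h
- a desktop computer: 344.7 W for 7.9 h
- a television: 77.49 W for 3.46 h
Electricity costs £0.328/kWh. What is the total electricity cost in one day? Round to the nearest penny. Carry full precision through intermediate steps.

£2.49

refrigerator: 172 W × 12.9 h = 2,219 Wh = 2.219 kWh
3D printer: 154.6 W × 15.4 h = 2,381 Wh = 2.381 kWh
desktop computer: 344.7 W × 7.9 h = 2,723 Wh = 2.723 kWh
television: 77.49 W × 3.46 h = 268 Wh = 0.2681 kWh
Total energy = 2.219 + 2.381 + 2.723 + 0.2681 = 7.591 kWh
Cost = 7.591 kWh × £0.328 = £2.49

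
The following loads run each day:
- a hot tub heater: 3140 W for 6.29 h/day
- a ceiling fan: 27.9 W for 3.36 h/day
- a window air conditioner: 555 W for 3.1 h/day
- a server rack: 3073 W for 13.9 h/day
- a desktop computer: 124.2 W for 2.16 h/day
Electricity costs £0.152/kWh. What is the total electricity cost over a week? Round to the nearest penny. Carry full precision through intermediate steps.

£68.68

hot tub heater: 3140 W × 6.29 h × 7 d = 138,254 Wh = 138.3 kWh
ceiling fan: 27.9 W × 3.36 h × 7 d = 656 Wh = 0.6562 kWh
window air conditioner: 555 W × 3.1 h × 7 d = 12,044 Wh = 12.04 kWh
server rack: 3073 W × 13.9 h × 7 d = 299,003 Wh = 299 kWh
desktop computer: 124.2 W × 2.16 h × 7 d = 1,878 Wh = 1.878 kWh
Total energy = 138.3 + 0.6562 + 12.04 + 299 + 1.878 = 451.8 kWh
Cost = 451.8 kWh × £0.152 = £68.68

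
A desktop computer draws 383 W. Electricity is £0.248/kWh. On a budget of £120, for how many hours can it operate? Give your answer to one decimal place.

Energy budget = £120 / £0.248 per kWh = 483.9 kWh = 483,871 Wh
Runtime = 483,871 Wh / 383 W = 1,263 h

1263.4 h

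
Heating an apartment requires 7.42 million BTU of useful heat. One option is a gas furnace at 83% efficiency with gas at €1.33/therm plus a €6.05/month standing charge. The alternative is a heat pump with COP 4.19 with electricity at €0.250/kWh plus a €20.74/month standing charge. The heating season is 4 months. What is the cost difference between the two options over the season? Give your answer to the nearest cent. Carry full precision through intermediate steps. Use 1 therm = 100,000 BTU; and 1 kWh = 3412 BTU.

€69.62

Heat load = 7.42 × 10⁶ BTU = 7,420,000 BTU
Gas: input = 7,420,000 / 0.83 = 8,939,759 BTU = 89.4 therm → 89.4 × €1.33 = €118.90; + 4 × €6.05 standing = €143.10
Heat pump: 7,420,000 BTU / 3412 = 2,175 kWh heat; / 4.19 = 519 kWh in → × €0.250 = €129.75; + 4 × €20.74 standing = €212.71
Difference = |€143.10 − €212.71| = €69.62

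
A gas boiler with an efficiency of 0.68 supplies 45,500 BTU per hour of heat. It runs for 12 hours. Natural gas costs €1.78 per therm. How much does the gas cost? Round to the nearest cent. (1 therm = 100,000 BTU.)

Heat delivered = 45,500 BTU/h × 12 h = 546,000 BTU
Gas input = 546,000 / 0.68 = 802,941 BTU
= 802,941 / 100,000 = 8.029 therm
Cost = 8.029 × €1.78/therm = €14.29

€14.29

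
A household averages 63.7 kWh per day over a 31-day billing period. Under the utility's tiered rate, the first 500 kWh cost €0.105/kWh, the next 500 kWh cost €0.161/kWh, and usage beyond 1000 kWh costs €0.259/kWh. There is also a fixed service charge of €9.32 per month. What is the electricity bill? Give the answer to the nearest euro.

€395

Usage = 63.7 kWh/day × 31 days = 1974.7 kWh
First 500 kWh × €0.105 = €52.50
Next 500 kWh × €0.161 = €80.50
Remaining 974.7 kWh × €0.259 = €252.45
Energy charge = €385.45; + service €9.32 = €394.77 ≈ €395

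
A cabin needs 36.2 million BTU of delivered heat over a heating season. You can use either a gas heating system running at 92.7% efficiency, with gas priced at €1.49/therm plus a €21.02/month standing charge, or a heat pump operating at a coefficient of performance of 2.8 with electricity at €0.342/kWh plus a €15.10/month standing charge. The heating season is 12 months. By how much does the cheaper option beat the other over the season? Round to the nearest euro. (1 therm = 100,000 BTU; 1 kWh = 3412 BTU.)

Heat load = 36.2 × 10⁶ BTU = 36,200,000 BTU
Gas: input = 36,200,000 / 0.927 = 39,050,701 BTU = 390.5 therm → 390.5 × €1.49 = €581.86; + 12 × €21.02 standing = €834.10
Heat pump: 36,200,000 BTU / 3412 = 10,610 kWh heat; / 2.8 = 3,789 kWh in → × €0.342 = €1,295.89; + 12 × €15.10 standing = €1,477.09
Difference = |€834.10 − €1,477.09| = €642.99 ≈ €643

€643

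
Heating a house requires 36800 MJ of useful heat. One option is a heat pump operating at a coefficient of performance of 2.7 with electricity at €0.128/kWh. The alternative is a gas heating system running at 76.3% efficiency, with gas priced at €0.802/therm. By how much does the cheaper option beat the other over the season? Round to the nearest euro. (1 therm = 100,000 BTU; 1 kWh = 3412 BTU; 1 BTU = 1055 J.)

€118

Heat load = 36800 MJ = 36,800,000,000 J / 1055 = 34,881,517 BTU
Gas: input = 34,881,517 / 0.763 = 45,716,273 BTU = 457.2 therm → 457.2 × €0.802 = €366.64
Heat pump: 34,881,517 BTU / 3412 = 10,220 kWh heat; / 2.7 = 3,786 kWh in → × €0.128 = €484.65
Difference = |€366.64 − €484.65| = €118.01 ≈ €118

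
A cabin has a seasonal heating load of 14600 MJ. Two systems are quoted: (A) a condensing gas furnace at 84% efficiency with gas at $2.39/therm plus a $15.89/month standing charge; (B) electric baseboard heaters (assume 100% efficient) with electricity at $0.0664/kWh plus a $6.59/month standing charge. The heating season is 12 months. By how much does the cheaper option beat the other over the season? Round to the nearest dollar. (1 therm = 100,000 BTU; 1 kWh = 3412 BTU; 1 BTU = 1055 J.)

Heat load = 14600 MJ = 14,600,000,000 J / 1055 = 13,838,863 BTU
Gas: input = 13,838,863 / 0.840 = 16,474,836 BTU = 164.7 therm → 164.7 × $2.39 = $393.75; + 12 × $15.89 standing = $584.43
Electric: 13,838,863 BTU / 3412 = 4,056 kWh → × $0.0664 = $269.31; + 12 × $6.59 standing = $348.39
Difference = |$584.43 − $348.39| = $236.03 ≈ $236

$236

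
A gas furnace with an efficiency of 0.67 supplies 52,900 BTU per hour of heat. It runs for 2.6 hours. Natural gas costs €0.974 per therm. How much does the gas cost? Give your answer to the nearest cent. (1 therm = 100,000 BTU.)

Heat delivered = 52,900 BTU/h × 2.6 h = 137,540 BTU
Gas input = 137,540 / 0.67 = 205,284 BTU
= 205,284 / 100,000 = 2.053 therm
Cost = 2.053 × €0.974/therm = €2.00

€2.00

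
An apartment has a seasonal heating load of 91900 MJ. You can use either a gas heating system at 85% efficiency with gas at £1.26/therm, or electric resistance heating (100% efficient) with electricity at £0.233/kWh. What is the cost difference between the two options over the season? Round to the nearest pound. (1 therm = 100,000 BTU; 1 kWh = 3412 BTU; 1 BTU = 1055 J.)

Heat load = 91900 MJ = 91,900,000,000 J / 1055 = 87,109,005 BTU
Gas: input = 87,109,005 / 0.85 = 102,481,182 BTU = 1,025 therm → 1,025 × £1.26 = £1,291.26
Electric: 87,109,005 BTU / 3412 = 25,530 kWh → × £0.233 = £5,948.53
Difference = |£1,291.26 − £5,948.53| = £4,657.27 ≈ £4657

£4657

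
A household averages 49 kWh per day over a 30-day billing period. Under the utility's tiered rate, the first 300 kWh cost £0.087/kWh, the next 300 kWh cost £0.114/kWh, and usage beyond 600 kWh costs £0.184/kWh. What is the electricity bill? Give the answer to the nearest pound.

£220

Usage = 49 kWh/day × 30 days = 1470 kWh
First 300 kWh × £0.087 = £26.10
Next 300 kWh × £0.114 = £34.20
Remaining 870 kWh × £0.184 = £160.08
Total = £220.38 ≈ £220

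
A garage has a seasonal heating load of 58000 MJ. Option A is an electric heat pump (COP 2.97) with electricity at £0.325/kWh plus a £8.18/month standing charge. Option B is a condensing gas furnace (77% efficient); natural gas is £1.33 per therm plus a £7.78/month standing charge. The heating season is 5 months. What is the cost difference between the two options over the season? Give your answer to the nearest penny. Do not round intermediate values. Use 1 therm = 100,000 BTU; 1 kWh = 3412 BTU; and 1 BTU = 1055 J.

£815.58

Heat load = 58000 MJ = 58,000,000,000 J / 1055 = 54,976,303 BTU
Gas: input = 54,976,303 / 0.77 = 71,397,797 BTU = 714 therm → 714 × £1.33 = £949.59; + 5 × £7.78 standing = £988.49
Heat pump: 54,976,303 BTU / 3412 = 16,110 kWh heat; / 2.97 = 5,425 kWh in → × £0.325 = £1,763.17; + 5 × £8.18 standing = £1,804.07
Difference = |£988.49 − £1,804.07| = £815.58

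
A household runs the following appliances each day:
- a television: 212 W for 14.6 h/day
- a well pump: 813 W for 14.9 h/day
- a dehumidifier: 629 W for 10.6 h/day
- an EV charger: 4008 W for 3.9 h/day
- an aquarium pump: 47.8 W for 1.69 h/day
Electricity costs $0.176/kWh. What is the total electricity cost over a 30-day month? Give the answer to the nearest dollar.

television: 212 W × 14.6 h × 30 d = 92,856 Wh = 92.86 kWh
well pump: 813 W × 14.9 h × 30 d = 363,411 Wh = 363.4 kWh
dehumidifier: 629 W × 10.6 h × 30 d = 200,022 Wh = 200 kWh
EV charger: 4008 W × 3.9 h × 30 d = 468,936 Wh = 468.9 kWh
aquarium pump: 47.8 W × 1.69 h × 30 d = 2,423 Wh = 2.423 kWh
Total energy = 92.86 + 363.4 + 200 + 468.9 + 2.423 = 1,128 kWh
Cost = 1,128 kWh × $0.176 = $198.47 ≈ $198

$198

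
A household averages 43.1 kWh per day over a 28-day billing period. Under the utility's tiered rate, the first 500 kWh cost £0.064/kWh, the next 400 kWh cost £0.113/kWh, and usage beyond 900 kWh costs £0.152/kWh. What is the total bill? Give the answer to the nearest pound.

Usage = 43.1 kWh/day × 28 days = 1206.8 kWh
First 500 kWh × £0.064 = £32.00
Next 400 kWh × £0.113 = £45.20
Remaining 306.8 kWh × £0.152 = £46.63
Total = £123.83 ≈ £124

£124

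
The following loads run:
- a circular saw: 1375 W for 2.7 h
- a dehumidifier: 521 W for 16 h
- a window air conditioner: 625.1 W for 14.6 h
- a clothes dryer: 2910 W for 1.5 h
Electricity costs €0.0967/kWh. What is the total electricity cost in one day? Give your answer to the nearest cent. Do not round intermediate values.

circular saw: 1375 W × 2.7 h = 3,713 Wh = 3.713 kWh
dehumidifier: 521 W × 16 h = 8,336 Wh = 8.336 kWh
window air conditioner: 625.1 W × 14.6 h = 9,126 Wh = 9.126 kWh
clothes dryer: 2910 W × 1.5 h = 4,365 Wh = 4.365 kWh
Total energy = 3.713 + 8.336 + 9.126 + 4.365 = 25.54 kWh
Cost = 25.54 kWh × €0.0967 = €2.47

€2.47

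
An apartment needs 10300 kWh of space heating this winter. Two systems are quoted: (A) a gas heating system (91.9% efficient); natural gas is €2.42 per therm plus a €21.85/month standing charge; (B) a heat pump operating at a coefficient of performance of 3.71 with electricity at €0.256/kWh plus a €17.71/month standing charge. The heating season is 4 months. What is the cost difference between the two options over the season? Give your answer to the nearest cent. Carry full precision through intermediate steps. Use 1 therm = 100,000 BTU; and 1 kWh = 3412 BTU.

Heat load = 10300 kWh × 3412 = 35,143,600 BTU
Gas: input = 35,143,600 / 0.919 = 38,241,132 BTU = 382.4 therm → 382.4 × €2.42 = €925.44; + 4 × €21.85 standing = €1,012.84
Heat pump: 35,143,600 BTU / 3412 = 10,300 kWh heat; / 3.71 = 2,776 kWh in → × €0.256 = €710.73; + 4 × €17.71 standing = €781.57
Difference = |€1,012.84 − €781.57| = €231.27

€231.27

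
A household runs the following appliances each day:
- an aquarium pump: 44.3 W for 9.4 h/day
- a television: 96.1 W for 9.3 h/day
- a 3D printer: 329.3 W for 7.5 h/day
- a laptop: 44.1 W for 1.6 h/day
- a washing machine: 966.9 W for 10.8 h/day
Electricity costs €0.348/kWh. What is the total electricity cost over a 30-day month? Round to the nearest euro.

€149

aquarium pump: 44.3 W × 9.4 h × 30 d = 12,493 Wh = 12.49 kWh
television: 96.1 W × 9.3 h × 30 d = 26,812 Wh = 26.81 kWh
3D printer: 329.3 W × 7.5 h × 30 d = 74,092 Wh = 74.09 kWh
laptop: 44.1 W × 1.6 h × 30 d = 2,117 Wh = 2.117 kWh
washing machine: 966.9 W × 10.8 h × 30 d = 313,276 Wh = 313.3 kWh
Total energy = 12.49 + 26.81 + 74.09 + 2.117 + 313.3 = 428.8 kWh
Cost = 428.8 kWh × €0.348 = €149.22 ≈ €149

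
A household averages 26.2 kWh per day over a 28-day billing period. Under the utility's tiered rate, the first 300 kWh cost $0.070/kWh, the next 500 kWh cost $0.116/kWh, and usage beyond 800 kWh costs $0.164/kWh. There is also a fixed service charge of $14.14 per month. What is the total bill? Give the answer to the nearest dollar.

$85

Usage = 26.2 kWh/day × 28 days = 733.6 kWh
First 300 kWh × $0.070 = $21.00
Next 433.6 kWh × $0.116 = $50.30
Remaining tier: 0 kWh (not reached)
Energy charge = $71.30; + service $14.14 = $85.44 ≈ $85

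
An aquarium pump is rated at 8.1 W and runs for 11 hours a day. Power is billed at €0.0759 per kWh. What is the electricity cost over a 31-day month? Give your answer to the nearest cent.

Energy = 8.1 W × 11 h/day × 31 days = 2,762 Wh = 2.762 kWh
Cost = 2.762 kWh × €0.0759/kWh = €0.21

€0.21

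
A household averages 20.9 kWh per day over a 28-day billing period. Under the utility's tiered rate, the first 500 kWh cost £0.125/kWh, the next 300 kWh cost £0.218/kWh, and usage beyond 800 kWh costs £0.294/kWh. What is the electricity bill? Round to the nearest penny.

£81.07

Usage = 20.9 kWh/day × 28 days = 585.2 kWh
First 500 kWh × £0.125 = £62.50
Next 85.2 kWh × £0.218 = £18.57
Remaining tier: 0 kWh (not reached)
Total = £81.07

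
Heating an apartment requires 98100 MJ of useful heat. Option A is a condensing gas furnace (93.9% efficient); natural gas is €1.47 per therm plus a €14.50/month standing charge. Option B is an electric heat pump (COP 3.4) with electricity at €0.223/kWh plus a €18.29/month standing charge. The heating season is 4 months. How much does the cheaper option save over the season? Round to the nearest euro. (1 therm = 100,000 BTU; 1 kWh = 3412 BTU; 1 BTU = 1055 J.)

Heat load = 98100 MJ = 98,100,000,000 J / 1055 = 92,985,782 BTU
Gas: input = 92,985,782 / 0.939 = 99,026,392 BTU = 990.3 therm → 990.3 × €1.47 = €1,455.69; + 4 × €14.50 standing = €1,513.69
Heat pump: 92,985,782 BTU / 3412 = 27,250 kWh heat; / 3.4 = 8,015 kWh in → × €0.223 = €1,787.45; + 4 × €18.29 standing = €1,860.61
Difference = |€1,513.69 − €1,860.61| = €346.92 ≈ €347

€347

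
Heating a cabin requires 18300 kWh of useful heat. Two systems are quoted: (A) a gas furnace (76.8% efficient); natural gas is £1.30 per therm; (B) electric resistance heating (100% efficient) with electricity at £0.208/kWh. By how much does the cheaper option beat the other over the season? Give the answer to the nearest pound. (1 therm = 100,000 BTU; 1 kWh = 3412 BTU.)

£2749

Heat load = 18300 kWh × 3412 = 62,439,600 BTU
Gas: input = 62,439,600 / 0.768 = 81,301,562 BTU = 813 therm → 813 × £1.30 = £1,056.92
Electric: 62,439,600 BTU / 3412 = 18,300 kWh → × £0.208 = £3,806.40
Difference = |£1,056.92 − £3,806.40| = £2,749.48 ≈ £2749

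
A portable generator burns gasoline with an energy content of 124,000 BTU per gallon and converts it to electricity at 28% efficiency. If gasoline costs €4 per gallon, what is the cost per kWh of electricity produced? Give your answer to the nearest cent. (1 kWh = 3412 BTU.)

€0.39

Electrical output per gallon = 124,000 BTU × 0.28 / 3412 BTU/kWh = 10.18 kWh
Cost per kWh = €4 / 10.18 kWh = €0.393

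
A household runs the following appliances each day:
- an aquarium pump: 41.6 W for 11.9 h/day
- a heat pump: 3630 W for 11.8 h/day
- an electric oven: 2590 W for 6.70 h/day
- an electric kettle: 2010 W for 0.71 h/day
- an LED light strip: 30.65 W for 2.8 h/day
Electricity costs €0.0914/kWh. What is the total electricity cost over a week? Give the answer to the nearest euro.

€40

aquarium pump: 41.6 W × 11.9 h × 7 d = 3,465 Wh = 3.465 kWh
heat pump: 3630 W × 11.8 h × 7 d = 299,838 Wh = 299.8 kWh
electric oven: 2590 W × 6.70 h × 7 d = 121,471 Wh = 121.5 kWh
electric kettle: 2010 W × 0.71 h × 7 d = 9,990 Wh = 9.99 kWh
LED light strip: 30.65 W × 2.8 h × 7 d = 601 Wh = 0.6007 kWh
Total energy = 3.465 + 299.8 + 121.5 + 9.99 + 0.6007 = 435.4 kWh
Cost = 435.4 kWh × €0.0914 = €39.79 ≈ €40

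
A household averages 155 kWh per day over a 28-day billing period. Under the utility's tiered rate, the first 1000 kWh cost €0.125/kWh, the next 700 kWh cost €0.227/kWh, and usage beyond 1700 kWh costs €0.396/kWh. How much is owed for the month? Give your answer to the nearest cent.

€1329.34

Usage = 155 kWh/day × 28 days = 4340 kWh
First 1000 kWh × €0.125 = €125.00
Next 700 kWh × €0.227 = €158.90
Remaining 2640 kWh × €0.396 = €1,045.44
Total = €1,329.34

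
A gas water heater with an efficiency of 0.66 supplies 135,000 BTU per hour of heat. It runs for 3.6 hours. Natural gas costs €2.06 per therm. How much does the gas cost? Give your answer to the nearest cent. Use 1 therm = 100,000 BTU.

Heat delivered = 135,000 BTU/h × 3.6 h = 486,000 BTU
Gas input = 486,000 / 0.66 = 736,364 BTU
= 736,364 / 100,000 = 7.364 therm
Cost = 7.364 × €2.06/therm = €15.17

€15.17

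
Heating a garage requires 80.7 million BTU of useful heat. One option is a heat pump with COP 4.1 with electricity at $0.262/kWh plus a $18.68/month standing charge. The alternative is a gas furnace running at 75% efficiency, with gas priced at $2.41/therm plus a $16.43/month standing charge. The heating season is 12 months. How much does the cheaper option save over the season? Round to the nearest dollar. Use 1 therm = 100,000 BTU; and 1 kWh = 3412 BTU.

Heat load = 80.7 × 10⁶ BTU = 80,700,000 BTU
Gas: input = 80,700,000 / 0.75 = 107,600,000 BTU = 1,076 therm → 1,076 × $2.41 = $2,593.16; + 12 × $16.43 standing = $2,790.32
Heat pump: 80,700,000 BTU / 3412 = 23,650 kWh heat; / 4.1 = 5,769 kWh in → × $0.262 = $1,511.41; + 12 × $18.68 standing = $1,735.57
Difference = |$2,790.32 − $1,735.57| = $1,054.75 ≈ $1055

$1055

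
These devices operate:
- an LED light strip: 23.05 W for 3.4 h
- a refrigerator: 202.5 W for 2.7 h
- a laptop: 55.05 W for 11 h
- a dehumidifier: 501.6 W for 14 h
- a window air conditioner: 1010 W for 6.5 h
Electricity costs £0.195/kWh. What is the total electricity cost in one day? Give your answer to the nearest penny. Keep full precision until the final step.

£2.89

LED light strip: 23.05 W × 3.4 h = 78 Wh = 0.07837 kWh
refrigerator: 202.5 W × 2.7 h = 547 Wh = 0.5467 kWh
laptop: 55.05 W × 11 h = 606 Wh = 0.6055 kWh
dehumidifier: 501.6 W × 14 h = 7,022 Wh = 7.022 kWh
window air conditioner: 1010 W × 6.5 h = 6,565 Wh = 6.565 kWh
Total energy = 0.07837 + 0.5467 + 0.6055 + 7.022 + 6.565 = 14.82 kWh
Cost = 14.82 kWh × £0.195 = £2.89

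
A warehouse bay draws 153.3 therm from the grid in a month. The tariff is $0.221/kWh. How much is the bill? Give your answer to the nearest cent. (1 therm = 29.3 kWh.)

$992.66

153.3 therm × (29.3 kWh/therm) = 4,492 kWh
Cost = 4,492 kWh × $0.221/kWh = $992.66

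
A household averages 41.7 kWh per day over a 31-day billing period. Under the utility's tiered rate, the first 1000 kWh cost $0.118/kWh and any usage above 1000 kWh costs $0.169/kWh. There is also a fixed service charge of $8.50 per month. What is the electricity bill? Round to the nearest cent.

Usage = 41.7 kWh/day × 31 days = 1292.7 kWh
First 1000 kWh × $0.118 = $118.00
Remaining 292.7 kWh × $0.169 = $49.47
Energy charge = $167.47; + service $8.50 = $175.97

$175.97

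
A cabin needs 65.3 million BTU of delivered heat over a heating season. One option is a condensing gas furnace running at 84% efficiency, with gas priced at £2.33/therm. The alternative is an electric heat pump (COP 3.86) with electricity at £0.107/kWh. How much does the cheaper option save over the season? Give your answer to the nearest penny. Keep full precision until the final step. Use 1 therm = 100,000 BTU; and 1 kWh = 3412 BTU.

£1280.78

Heat load = 65.3 × 10⁶ BTU = 65,300,000 BTU
Gas: input = 65,300,000 / 0.84 = 77,738,095 BTU = 777.4 therm → 777.4 × £2.33 = £1,811.30
Heat pump: 65,300,000 BTU / 3412 = 19,140 kWh heat; / 3.86 = 4,958 kWh in → × £0.107 = £530.52
Difference = |£1,811.30 − £530.52| = £1,280.78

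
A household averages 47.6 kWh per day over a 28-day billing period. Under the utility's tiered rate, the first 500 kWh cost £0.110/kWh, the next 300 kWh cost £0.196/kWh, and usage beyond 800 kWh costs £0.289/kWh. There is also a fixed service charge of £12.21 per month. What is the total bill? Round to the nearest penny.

Usage = 47.6 kWh/day × 28 days = 1332.8 kWh
First 500 kWh × £0.110 = £55.00
Next 300 kWh × £0.196 = £58.80
Remaining 532.8 kWh × £0.289 = £153.98
Energy charge = £267.78; + service £12.21 = £279.99

£279.99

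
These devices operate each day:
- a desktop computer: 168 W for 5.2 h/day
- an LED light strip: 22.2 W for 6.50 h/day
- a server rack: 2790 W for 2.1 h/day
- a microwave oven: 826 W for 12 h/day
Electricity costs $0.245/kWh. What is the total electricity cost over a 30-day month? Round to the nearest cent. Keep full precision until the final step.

$123.40

desktop computer: 168 W × 5.2 h × 30 d = 26,208 Wh = 26.21 kWh
LED light strip: 22.2 W × 6.50 h × 30 d = 4,329 Wh = 4.329 kWh
server rack: 2790 W × 2.1 h × 30 d = 175,770 Wh = 175.8 kWh
microwave oven: 826 W × 12 h × 30 d = 297,360 Wh = 297.4 kWh
Total energy = 26.21 + 4.329 + 175.8 + 297.4 = 503.7 kWh
Cost = 503.7 kWh × $0.245 = $123.40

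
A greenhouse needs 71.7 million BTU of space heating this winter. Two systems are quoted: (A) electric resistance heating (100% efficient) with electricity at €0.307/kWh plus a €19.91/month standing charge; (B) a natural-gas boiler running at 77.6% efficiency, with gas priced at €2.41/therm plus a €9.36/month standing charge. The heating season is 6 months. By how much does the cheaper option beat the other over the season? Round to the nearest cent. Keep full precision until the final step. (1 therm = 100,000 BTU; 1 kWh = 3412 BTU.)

€4287.85

Heat load = 71.7 × 10⁶ BTU = 71,700,000 BTU
Gas: input = 71,700,000 / 0.776 = 92,396,907 BTU = 924 therm → 924 × €2.41 = €2,226.77; + 6 × €9.36 standing = €2,282.93
Electric: 71,700,000 BTU / 3412 = 21,010 kWh → × €0.307 = €6,451.32; + 6 × €19.91 standing = €6,570.78
Difference = |€2,282.93 − €6,570.78| = €4,287.85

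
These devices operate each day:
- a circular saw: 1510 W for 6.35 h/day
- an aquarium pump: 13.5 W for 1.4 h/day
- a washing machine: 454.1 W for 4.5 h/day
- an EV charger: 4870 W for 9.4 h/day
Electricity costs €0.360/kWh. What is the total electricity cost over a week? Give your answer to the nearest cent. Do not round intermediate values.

circular saw: 1510 W × 6.35 h × 7 d = 67,120 Wh = 67.12 kWh
aquarium pump: 13.5 W × 1.4 h × 7 d = 132 Wh = 0.1323 kWh
washing machine: 454.1 W × 4.5 h × 7 d = 14,304 Wh = 14.3 kWh
EV charger: 4870 W × 9.4 h × 7 d = 320,446 Wh = 320.4 kWh
Total energy = 67.12 + 0.1323 + 14.3 + 320.4 = 402 kWh
Cost = 402 kWh × €0.360 = €144.72

€144.72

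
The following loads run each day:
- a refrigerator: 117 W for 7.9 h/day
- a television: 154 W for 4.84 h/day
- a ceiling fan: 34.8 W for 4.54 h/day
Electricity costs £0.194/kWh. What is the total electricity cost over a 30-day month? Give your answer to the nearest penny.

refrigerator: 117 W × 7.9 h × 30 d = 27,729 Wh = 27.73 kWh
television: 154 W × 4.84 h × 30 d = 22,361 Wh = 22.36 kWh
ceiling fan: 34.8 W × 4.54 h × 30 d = 4,740 Wh = 4.74 kWh
Total energy = 27.73 + 22.36 + 4.74 = 54.83 kWh
Cost = 54.83 kWh × £0.194 = £10.64

£10.64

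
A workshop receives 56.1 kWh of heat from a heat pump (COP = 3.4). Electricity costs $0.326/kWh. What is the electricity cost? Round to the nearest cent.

Electrical input = 56.1 kWh / 3.4 = 16.5 kWh
Cost = 16.5 × $0.326/kWh = $5.38

$5.38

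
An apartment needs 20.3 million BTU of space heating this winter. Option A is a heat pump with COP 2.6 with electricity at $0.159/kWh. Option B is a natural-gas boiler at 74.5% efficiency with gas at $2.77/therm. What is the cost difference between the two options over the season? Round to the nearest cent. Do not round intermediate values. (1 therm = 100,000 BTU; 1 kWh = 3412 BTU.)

Heat load = 20.3 × 10⁶ BTU = 20,300,000 BTU
Gas: input = 20,300,000 / 0.745 = 27,248,322 BTU = 272.5 therm → 272.5 × $2.77 = $754.78
Heat pump: 20,300,000 BTU / 3412 = 5,950 kWh heat; / 2.6 = 2,288 kWh in → × $0.159 = $363.84
Difference = |$754.78 − $363.84| = $390.94

$390.94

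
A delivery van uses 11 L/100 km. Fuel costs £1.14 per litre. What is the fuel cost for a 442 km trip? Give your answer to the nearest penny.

£55.43

Fuel = 11 L/100 km × 442 km / 100 = 48.62 L
Cost = 48.62 L × £1.14/L = £55.43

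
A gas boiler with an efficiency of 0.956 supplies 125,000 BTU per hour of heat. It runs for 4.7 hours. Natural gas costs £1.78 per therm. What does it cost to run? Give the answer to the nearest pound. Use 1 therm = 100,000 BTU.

Heat delivered = 125,000 BTU/h × 4.7 h = 587,500 BTU
Gas input = 587,500 / 0.956 = 614,540 BTU
= 614,540 / 100,000 = 6.145 therm
Cost = 6.145 × £1.78/therm = £10.94 ≈ £11

£11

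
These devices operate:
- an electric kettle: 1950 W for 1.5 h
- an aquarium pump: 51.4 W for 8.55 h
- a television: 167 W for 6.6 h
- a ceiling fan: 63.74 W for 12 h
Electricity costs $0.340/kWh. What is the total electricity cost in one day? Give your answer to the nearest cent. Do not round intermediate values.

$1.78

electric kettle: 1950 W × 1.5 h = 2,925 Wh = 2.925 kWh
aquarium pump: 51.4 W × 8.55 h = 439 Wh = 0.4395 kWh
television: 167 W × 6.6 h = 1,102 Wh = 1.102 kWh
ceiling fan: 63.74 W × 12 h = 765 Wh = 0.7649 kWh
Total energy = 2.925 + 0.4395 + 1.102 + 0.7649 = 5.232 kWh
Cost = 5.232 kWh × $0.340 = $1.78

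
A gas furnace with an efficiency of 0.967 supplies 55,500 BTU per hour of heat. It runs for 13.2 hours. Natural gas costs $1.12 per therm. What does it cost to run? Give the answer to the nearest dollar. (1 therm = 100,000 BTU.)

$8

Heat delivered = 55,500 BTU/h × 13.2 h = 732,600 BTU
Gas input = 732,600 / 0.967 = 757,601 BTU
= 757,601 / 100,000 = 7.576 therm
Cost = 7.576 × $1.12/therm = $8.49 ≈ $8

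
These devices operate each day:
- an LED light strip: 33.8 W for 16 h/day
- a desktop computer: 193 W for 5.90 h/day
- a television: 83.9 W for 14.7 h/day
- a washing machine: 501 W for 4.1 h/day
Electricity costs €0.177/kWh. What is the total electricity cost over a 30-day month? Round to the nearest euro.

LED light strip: 33.8 W × 16 h × 30 d = 16,224 Wh = 16.22 kWh
desktop computer: 193 W × 5.90 h × 30 d = 34,161 Wh = 34.16 kWh
television: 83.9 W × 14.7 h × 30 d = 37,000 Wh = 37 kWh
washing machine: 501 W × 4.1 h × 30 d = 61,623 Wh = 61.62 kWh
Total energy = 16.22 + 34.16 + 37 + 61.62 = 149 kWh
Cost = 149 kWh × €0.177 = €26.37 ≈ €26

€26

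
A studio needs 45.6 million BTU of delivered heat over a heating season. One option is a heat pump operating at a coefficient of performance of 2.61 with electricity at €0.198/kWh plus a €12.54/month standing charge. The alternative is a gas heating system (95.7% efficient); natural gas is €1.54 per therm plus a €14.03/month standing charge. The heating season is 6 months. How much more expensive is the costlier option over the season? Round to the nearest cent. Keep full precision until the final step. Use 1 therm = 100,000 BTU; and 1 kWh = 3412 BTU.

Heat load = 45.6 × 10⁶ BTU = 45,600,000 BTU
Gas: input = 45,600,000 / 0.957 = 47,648,903 BTU = 476.5 therm → 476.5 × €1.54 = €733.79; + 6 × €14.03 standing = €817.97
Heat pump: 45,600,000 BTU / 3412 = 13,360 kWh heat; / 2.61 = 5,121 kWh in → × €0.198 = €1,013.87; + 6 × €12.54 standing = €1,089.11
Difference = |€817.97 − €1,089.11| = €271.13

€271.13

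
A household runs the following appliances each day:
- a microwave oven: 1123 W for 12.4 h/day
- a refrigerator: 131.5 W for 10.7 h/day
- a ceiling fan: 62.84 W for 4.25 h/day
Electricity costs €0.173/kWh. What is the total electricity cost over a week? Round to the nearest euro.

€19

microwave oven: 1123 W × 12.4 h × 7 d = 97,476 Wh = 97.48 kWh
refrigerator: 131.5 W × 10.7 h × 7 d = 9,849 Wh = 9.849 kWh
ceiling fan: 62.84 W × 4.25 h × 7 d = 1,869 Wh = 1.869 kWh
Total energy = 97.48 + 9.849 + 1.869 = 109.2 kWh
Cost = 109.2 kWh × €0.173 = €18.89 ≈ €19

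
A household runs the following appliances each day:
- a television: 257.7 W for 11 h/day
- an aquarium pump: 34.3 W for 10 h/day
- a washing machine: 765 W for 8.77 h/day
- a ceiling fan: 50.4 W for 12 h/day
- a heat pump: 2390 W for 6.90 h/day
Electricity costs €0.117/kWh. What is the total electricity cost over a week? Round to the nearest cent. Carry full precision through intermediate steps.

€22.10

television: 257.7 W × 11 h × 7 d = 19,843 Wh = 19.84 kWh
aquarium pump: 34.3 W × 10 h × 7 d = 2,401 Wh = 2.401 kWh
washing machine: 765 W × 8.77 h × 7 d = 46,963 Wh = 46.96 kWh
ceiling fan: 50.4 W × 12 h × 7 d = 4,234 Wh = 4.234 kWh
heat pump: 2390 W × 6.90 h × 7 d = 115,437 Wh = 115.4 kWh
Total energy = 19.84 + 2.401 + 46.96 + 4.234 + 115.4 = 188.9 kWh
Cost = 188.9 kWh × €0.117 = €22.10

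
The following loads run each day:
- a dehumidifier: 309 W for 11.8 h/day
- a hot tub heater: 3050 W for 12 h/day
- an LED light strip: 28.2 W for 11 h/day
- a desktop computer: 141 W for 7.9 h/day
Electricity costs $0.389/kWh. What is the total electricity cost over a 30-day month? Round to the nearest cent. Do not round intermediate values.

dehumidifier: 309 W × 11.8 h × 30 d = 109,386 Wh = 109.4 kWh
hot tub heater: 3050 W × 12 h × 30 d = 1,098,000 Wh = 1,098 kWh
LED light strip: 28.2 W × 11 h × 30 d = 9,306 Wh = 9.306 kWh
desktop computer: 141 W × 7.9 h × 30 d = 33,417 Wh = 33.42 kWh
Total energy = 109.4 + 1,098 + 9.306 + 33.42 = 1,250 kWh
Cost = 1,250 kWh × $0.389 = $486.29

$486.29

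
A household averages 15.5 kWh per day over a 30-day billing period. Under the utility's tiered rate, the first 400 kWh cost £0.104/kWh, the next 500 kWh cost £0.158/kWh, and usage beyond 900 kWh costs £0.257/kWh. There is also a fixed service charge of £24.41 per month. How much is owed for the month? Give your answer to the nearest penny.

Usage = 15.5 kWh/day × 30 days = 465 kWh
First 400 kWh × £0.104 = £41.60
Next 65 kWh × £0.158 = £10.27
Remaining tier: 0 kWh (not reached)
Energy charge = £51.87; + service £24.41 = £76.28

£76.28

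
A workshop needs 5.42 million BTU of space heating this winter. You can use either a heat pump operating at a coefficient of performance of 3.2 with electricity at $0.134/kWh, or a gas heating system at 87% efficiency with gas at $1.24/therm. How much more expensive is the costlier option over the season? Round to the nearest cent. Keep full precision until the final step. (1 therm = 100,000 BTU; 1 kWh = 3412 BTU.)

Heat load = 5.42 × 10⁶ BTU = 5,420,000 BTU
Gas: input = 5,420,000 / 0.87 = 6,229,885 BTU = 62.3 therm → 62.3 × $1.24 = $77.25
Heat pump: 5,420,000 BTU / 3412 = 1,589 kWh heat; / 3.2 = 496.4 kWh in → × $0.134 = $66.52
Difference = |$77.25 − $66.52| = $10.73

$10.73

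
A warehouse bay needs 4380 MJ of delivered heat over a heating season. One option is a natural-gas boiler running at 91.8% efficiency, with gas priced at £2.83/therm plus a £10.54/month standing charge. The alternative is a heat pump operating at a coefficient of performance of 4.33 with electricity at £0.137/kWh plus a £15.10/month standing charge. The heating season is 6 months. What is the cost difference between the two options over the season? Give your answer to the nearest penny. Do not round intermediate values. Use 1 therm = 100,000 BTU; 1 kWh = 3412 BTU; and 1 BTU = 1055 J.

£62.13

Heat load = 4380 MJ = 4,380,000,000 J / 1055 = 4,151,659 BTU
Gas: input = 4,151,659 / 0.918 = 4,522,504 BTU = 45.23 therm → 45.23 × £2.83 = £127.99; + 6 × £10.54 standing = £191.23
Heat pump: 4,151,659 BTU / 3412 = 1,217 kWh heat; / 4.33 = 281 kWh in → × £0.137 = £38.50; + 6 × £15.10 standing = £129.10
Difference = |£191.23 − £129.10| = £62.13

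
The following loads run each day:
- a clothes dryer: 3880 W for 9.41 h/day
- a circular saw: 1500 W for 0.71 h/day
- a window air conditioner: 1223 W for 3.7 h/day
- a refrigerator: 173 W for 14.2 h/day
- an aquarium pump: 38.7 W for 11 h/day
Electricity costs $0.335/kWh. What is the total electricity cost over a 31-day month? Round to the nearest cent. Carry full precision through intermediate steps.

clothes dryer: 3880 W × 9.41 h × 31 d = 1,131,835 Wh = 1,132 kWh
circular saw: 1500 W × 0.71 h × 31 d = 33,015 Wh = 33.02 kWh
window air conditioner: 1223 W × 3.7 h × 31 d = 140,278 Wh = 140.3 kWh
refrigerator: 173 W × 14.2 h × 31 d = 76,155 Wh = 76.15 kWh
aquarium pump: 38.7 W × 11 h × 31 d = 13,197 Wh = 13.2 kWh
Total energy = 1,132 + 33.02 + 140.3 + 76.15 + 13.2 = 1,394 kWh
Cost = 1,394 kWh × $0.335 = $467.15

$467.15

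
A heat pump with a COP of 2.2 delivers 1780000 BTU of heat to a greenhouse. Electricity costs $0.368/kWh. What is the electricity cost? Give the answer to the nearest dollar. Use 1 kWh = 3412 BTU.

$87

Heat delivered = 1,780,000 BTU / 3412 = 521.7 kWh
Electrical input = 521.7 kWh / 2.2 = 237.1 kWh
Cost = 237.1 × $0.368/kWh = $87.26 ≈ $87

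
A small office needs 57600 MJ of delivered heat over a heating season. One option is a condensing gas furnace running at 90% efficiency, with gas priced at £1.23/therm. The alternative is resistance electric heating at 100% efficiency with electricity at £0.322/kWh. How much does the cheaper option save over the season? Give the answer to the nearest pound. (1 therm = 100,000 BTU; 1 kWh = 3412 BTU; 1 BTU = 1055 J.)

£4406

Heat load = 57600 MJ = 57,600,000,000 J / 1055 = 54,597,156 BTU
Gas: input = 54,597,156 / 0.90 = 60,663,507 BTU = 606.6 therm → 606.6 × £1.23 = £746.16
Electric: 54,597,156 BTU / 3412 = 16,000 kWh → × £0.322 = £5,152.49
Difference = |£746.16 − £5,152.49| = £4,406.33 ≈ £4406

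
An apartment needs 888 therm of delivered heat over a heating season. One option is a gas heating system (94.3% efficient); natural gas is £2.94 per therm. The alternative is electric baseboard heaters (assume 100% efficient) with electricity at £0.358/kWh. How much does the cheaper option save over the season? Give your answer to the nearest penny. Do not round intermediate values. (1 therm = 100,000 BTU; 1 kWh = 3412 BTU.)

Heat load = 888 therm × 100,000 = 88,800,000 BTU
Gas: input = 88,800,000 / 0.943 = 94,167,550 BTU = 941.7 therm → 941.7 × £2.94 = £2,768.53
Electric: 88,800,000 BTU / 3412 = 26,030 kWh → × £0.358 = £9,317.23
Difference = |£2,768.53 − £9,317.23| = £6,548.71

£6548.71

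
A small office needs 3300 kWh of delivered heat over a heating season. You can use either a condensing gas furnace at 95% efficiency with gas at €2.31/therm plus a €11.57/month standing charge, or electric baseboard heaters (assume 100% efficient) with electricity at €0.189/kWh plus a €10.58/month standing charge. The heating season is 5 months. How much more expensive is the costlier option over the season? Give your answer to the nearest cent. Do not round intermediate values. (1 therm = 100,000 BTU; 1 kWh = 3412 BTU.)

€344.96

Heat load = 3300 kWh × 3412 = 11,259,600 BTU
Gas: input = 11,259,600 / 0.95 = 11,852,211 BTU = 118.5 therm → 118.5 × €2.31 = €273.79; + 5 × €11.57 standing = €331.64
Electric: 11,259,600 BTU / 3412 = 3,300 kWh → × €0.189 = €623.70; + 5 × €10.58 standing = €676.60
Difference = |€331.64 − €676.60| = €344.96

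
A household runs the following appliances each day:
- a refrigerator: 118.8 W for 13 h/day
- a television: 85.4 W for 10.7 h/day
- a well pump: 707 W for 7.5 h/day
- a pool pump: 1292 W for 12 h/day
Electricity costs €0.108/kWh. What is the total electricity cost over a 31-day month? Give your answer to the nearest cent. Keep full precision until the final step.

refrigerator: 118.8 W × 13 h × 31 d = 47,876 Wh = 47.88 kWh
television: 85.4 W × 10.7 h × 31 d = 28,327 Wh = 28.33 kWh
well pump: 707 W × 7.5 h × 31 d = 164,378 Wh = 164.4 kWh
pool pump: 1292 W × 12 h × 31 d = 480,624 Wh = 480.6 kWh
Total energy = 47.88 + 28.33 + 164.4 + 480.6 = 721.2 kWh
Cost = 721.2 kWh × €0.108 = €77.89

€77.89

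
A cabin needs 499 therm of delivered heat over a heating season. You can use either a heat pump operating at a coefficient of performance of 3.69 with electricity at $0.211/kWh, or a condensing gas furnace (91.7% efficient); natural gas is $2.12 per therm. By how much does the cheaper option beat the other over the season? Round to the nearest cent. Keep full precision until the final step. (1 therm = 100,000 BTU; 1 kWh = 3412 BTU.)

$317.36

Heat load = 499 therm × 100,000 = 49,900,000 BTU
Gas: input = 49,900,000 / 0.917 = 54,416,576 BTU = 544.2 therm → 544.2 × $2.12 = $1,153.63
Heat pump: 49,900,000 BTU / 3412 = 14,620 kWh heat; / 3.69 = 3,963 kWh in → × $0.211 = $836.27
Difference = |$1,153.63 − $836.27| = $317.36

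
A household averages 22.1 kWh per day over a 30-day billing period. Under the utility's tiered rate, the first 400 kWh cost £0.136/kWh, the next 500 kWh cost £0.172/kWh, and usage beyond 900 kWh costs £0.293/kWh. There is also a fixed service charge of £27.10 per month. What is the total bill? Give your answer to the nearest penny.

Usage = 22.1 kWh/day × 30 days = 663 kWh
First 400 kWh × £0.136 = £54.40
Next 263 kWh × £0.172 = £45.24
Remaining tier: 0 kWh (not reached)
Energy charge = £99.64; + service £27.10 = £126.74

£126.74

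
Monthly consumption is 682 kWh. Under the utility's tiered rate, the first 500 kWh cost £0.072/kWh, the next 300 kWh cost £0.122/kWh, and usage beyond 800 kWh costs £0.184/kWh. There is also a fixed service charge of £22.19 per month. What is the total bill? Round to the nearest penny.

First 500 kWh × £0.072 = £36.00
Next 182 kWh × £0.122 = £22.20
Remaining tier: 0 kWh (not reached)
Energy charge = £58.20; + service £22.19 = £80.39

£80.39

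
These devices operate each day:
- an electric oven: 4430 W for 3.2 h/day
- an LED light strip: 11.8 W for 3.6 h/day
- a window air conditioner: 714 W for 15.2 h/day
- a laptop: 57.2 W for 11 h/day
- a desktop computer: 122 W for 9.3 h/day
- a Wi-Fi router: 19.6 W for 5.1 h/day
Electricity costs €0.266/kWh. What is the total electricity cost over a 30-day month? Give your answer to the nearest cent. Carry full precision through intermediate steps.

€214.94

electric oven: 4430 W × 3.2 h × 30 d = 425,280 Wh = 425.3 kWh
LED light strip: 11.8 W × 3.6 h × 30 d = 1,274 Wh = 1.274 kWh
window air conditioner: 714 W × 15.2 h × 30 d = 325,584 Wh = 325.6 kWh
laptop: 57.2 W × 11 h × 30 d = 18,876 Wh = 18.88 kWh
desktop computer: 122 W × 9.3 h × 30 d = 34,038 Wh = 34.04 kWh
Wi-Fi router: 19.6 W × 5.1 h × 30 d = 2,999 Wh = 2.999 kWh
Total energy = 425.3 + 1.274 + 325.6 + 18.88 + 34.04 + 2.999 = 808.1 kWh
Cost = 808.1 kWh × €0.266 = €214.94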